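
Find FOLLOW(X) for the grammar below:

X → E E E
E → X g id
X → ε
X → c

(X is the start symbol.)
To compute FOLLOW(X), find every occurrence of X on a right-hand side N → α X β: add FIRST(β) \ {ε}, and if β is empty or nullable also add FOLLOW(N). Iterate to a fixed point.

X is the start symbol, so $ ∈ FOLLOW(X).
In E → X g id: X is followed by g id, add FIRST(g id) \ {ε} = { 'g' }

Taking the union: FOLLOW(X) = { $, 'g' }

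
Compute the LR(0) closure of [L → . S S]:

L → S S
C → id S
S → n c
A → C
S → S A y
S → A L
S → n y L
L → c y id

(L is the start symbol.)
To compute CLOSURE, for each item [A → α.Bβ] where B is a non-terminal, add [B → .γ] for all productions B → γ; repeat for the newly added items until nothing changes.

Start with: [L → . S S]
  [L → . S S] has the dot before S: add [S → . n c], [S → . S A y], [S → . A L], [S → . n y L]
  [S → . A L] has the dot before A: add [A → . C]
  [A → . C] has the dot before C: add [C → . id S]
No further items can be added.

CLOSURE = { [A → . C], [C → . id S], [L → . S S], [S → . A L], [S → . S A y], [S → . n c], [S → . n y L] }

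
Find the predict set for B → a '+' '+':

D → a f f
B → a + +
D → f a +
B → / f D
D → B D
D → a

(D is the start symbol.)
{ 'a' }

PREDICT(B → a '+' '+') = (FIRST(RHS) \ {ε}) ∪ (FOLLOW(B) if ε ∈ FIRST(RHS), i.e. RHS ⇒* ε)
FIRST(a '+' '+') = { 'a' }
ε ∉ FIRST(a '+' '+'), so FOLLOW(B) is not added.
PREDICT(B → a '+' '+') = { 'a' }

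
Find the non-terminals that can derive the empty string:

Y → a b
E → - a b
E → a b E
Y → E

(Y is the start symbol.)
None

A non-terminal is nullable if it can derive ε (the empty string): either it has an ε-production, or it has a production whose right-hand side consists entirely of nullable non-terminals.

There are no ε-productions, so no non-terminal can derive ε.
No non-terminals are nullable.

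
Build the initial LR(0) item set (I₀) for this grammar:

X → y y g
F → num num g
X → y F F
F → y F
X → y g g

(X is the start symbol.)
First, augment the grammar with X' → X
I₀ = CLOSURE({ [X' → . X] }):
  [X' → . X] has the dot before X: add [X → . y y g], [X → . y F F], [X → . y g g]
No further items can be added.

I₀ = { [X → . y F F], [X → . y g g], [X → . y y g], [X' → . X] }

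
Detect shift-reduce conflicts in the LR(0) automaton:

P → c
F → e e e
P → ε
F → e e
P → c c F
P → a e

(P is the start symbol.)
Augment with P' → P and build the canonical LR(0) collection (I0 = CLOSURE({[P' → . P]}), then GOTO on every symbol after a dot until no new states appear). It has 10 states:
  I0: { [P → . a e], [P → . c c F], [P → . c], [P → .], [P' → . P] }  — shift, reduce
  I1: { [P' → P .] }  — accept
  I2: { [P → a . e] }  — shift
  I3: { [P → c . c F], [P → c .] }  — shift, reduce
  I4: { [F → . e e e], [F → . e e], [P → c c . F] }  — shift
  I5: { [P → c c F .] }  — reduce
  I6: { [F → e . e e], [F → e . e] }  — shift
  I7: { [F → e e . e], [F → e e .] }  — shift, reduce
  I8: { [F → e e e .] }  — reduce
  I9: { [P → a e .] }  — reduce

I0 contains reduce item [P → .] and shift items [P → . a e], [P → . c], [P → . c c F] — shift-reduce conflict.
I3 contains reduce item [P → c .] and shift item [P → c . c F] — shift-reduce conflict.
I7 contains reduce item [F → e e .] and shift item [F → e e . e] — shift-reduce conflict.

Answer: Yes — I0: [P → .] vs [P → . a e]; I3: [P → c .] vs [P → c . c F]; I7: [F → e e .] vs [F → e e . e]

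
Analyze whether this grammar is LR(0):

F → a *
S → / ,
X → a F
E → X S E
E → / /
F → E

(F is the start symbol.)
Augment with F' → F and build the canonical LR(0) collection (I0 = CLOSURE({[F' → . F]}), then GOTO on every symbol after a dot until no new states appear). It has 14 states:
  I0: { [E → . / /], [E → . X S E], [F → . E], [F → . a *], [F' → . F], [X → . a F] }  — shift
  I1: { [E → / . /] }  — shift
  I2: { [F → E .] }  — reduce
  I3: { [F' → F .] }  — accept
  I4: { [E → X . S E], [S → . / ,] }  — shift
  I5: { [E → . / /], [E → . X S E], [F → . E], [F → . a *], [F → a . *], [X → . a F], [X → a . F] }  — shift
  I6: { [F → a * .] }  — reduce
  I7: { [X → a F .] }  — reduce
  I8: { [S → / . ,] }  — shift
  I9: { [E → . / /], [E → . X S E], [E → X S . E], [X → . a F] }  — shift
  I10: { [E → X S E .] }  — reduce
  I11: { [E → . / /], [E → . X S E], [F → . E], [F → . a *], [X → . a F], [X → a . F] }  — shift
  I12: { [S → / , .] }  — reduce
  I13: { [E → / / .] }  — reduce

Every state is either a pure shift/goto state or contains exactly one complete item and nothing to shift — no conflicts. The grammar is LR(0).

Answer: Yes, the grammar is LR(0)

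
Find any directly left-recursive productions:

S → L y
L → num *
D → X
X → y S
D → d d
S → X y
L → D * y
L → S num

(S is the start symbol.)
Direct left recursion occurs when N → N α for some non-terminal N (the right-hand side begins with the left-hand side itself).

S → L y: starts with L
L → num *: starts with num
D → X: starts with X
X → y S: starts with y
D → d d: starts with d
S → X y: starts with X
L → D * y: starts with D
L → S num: starts with S

No direct left recursion found.

Answer: No direct left recursion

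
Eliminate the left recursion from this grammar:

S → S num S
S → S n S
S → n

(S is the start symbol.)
S → n S'
S' → num S S'
S' → n S S'
S' → ε

S is directly left-recursive. The standard transformation for
  A → A α₁ | ... | A α_m | β₁ | ... | β_n
is
  A  → β₁ A' | ... | β_n A'
  A' → α₁ A' | ... | α_m A' | ε

S → n becomes S → n S'
S → S num S becomes S' → num S S'
S → S n S becomes S' → n S S'
Add S' → ε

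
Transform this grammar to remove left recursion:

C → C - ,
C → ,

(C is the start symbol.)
C is directly left-recursive. The standard transformation for
  A → A α₁ | ... | A α_m | β₁ | ... | β_n
is
  A  → β₁ A' | ... | β_n A'
  A' → α₁ A' | ... | α_m A' | ε

C → , becomes C → , C'
C → C - , becomes C' → - , C'
Add C' → ε

Resulting grammar:
C → , C'
C' → - , C'
C' → ε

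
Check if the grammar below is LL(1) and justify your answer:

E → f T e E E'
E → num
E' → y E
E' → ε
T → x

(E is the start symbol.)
A grammar is LL(1) if for each non-terminal N with multiple productions, the predict sets of those productions are pairwise disjoint, where PREDICT(N → α) = (FIRST(α) \ {ε}) ∪ (FOLLOW(N) if α ⇒* ε).

Relevant sets:
  FOLLOW(E') = { $, 'y' }

For E:
  PREDICT(E → f T e E E') = { 'f' }
  PREDICT(E → num) = { 'num' }
For E':
  PREDICT(E' → y E) = { 'y' }
  PREDICT(E' → ε) = { $, 'y' }
T has a single production, so nothing to check there.

Conflict found: Predict set conflict for E': { 'y' }
The grammar is NOT LL(1).

Answer: No. Predict set conflict for E': { 'y' }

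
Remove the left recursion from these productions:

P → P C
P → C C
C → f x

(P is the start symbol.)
P → C C P'
P' → C P'
P' → ε
C → f x

P is directly left-recursive. The standard transformation for
  A → A α₁ | ... | A α_m | β₁ | ... | β_n
is
  A  → β₁ A' | ... | β_n A'
  A' → α₁ A' | ... | α_m A' | ε

P → C C becomes P → C C P'
P → P C becomes P' → C P'
Add P' → ε

Productions for other non-terminals are unchanged:
  C → f x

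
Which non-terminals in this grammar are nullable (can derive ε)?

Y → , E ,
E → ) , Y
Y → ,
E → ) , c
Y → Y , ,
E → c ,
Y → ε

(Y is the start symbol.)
{ 'Y' }

ε-productions: Y → ε
So Y is immediately nullable.
No further non-terminal can be added: every production for the remaining non-terminals contains a terminal or a non-nullable non-terminal.
Nullable = { 'Y' }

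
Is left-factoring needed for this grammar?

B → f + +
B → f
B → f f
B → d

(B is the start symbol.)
Yes, B has productions with common prefix 'f'

Left-factoring is needed when two productions for the same non-terminal
share a common prefix on the right-hand side.

Productions for B:
  B → f + +
  B → f
  B → f f
  B → d

Found common prefix 'f' in productions for B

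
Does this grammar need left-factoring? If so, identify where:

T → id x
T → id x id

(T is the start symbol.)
Left-factoring is needed when two productions for the same non-terminal
share a common prefix on the right-hand side.

Productions for T:
  T → id x
  T → id x id

Found common prefix 'id x' in productions for T

Answer: Yes, T has productions with common prefix 'id x'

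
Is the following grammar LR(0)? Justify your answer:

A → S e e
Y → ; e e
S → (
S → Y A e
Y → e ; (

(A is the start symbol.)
A grammar is LR(0) if no state in the canonical LR(0) collection has:
  - both a shift item (dot before a terminal) and a complete item (shift-reduce conflict), or
  - two or more complete items (reduce-reduce conflict; the accept item [A' → A .] counts as a complete item here).

Augment with A' → A and build the canonical LR(0) collection (I0 = CLOSURE({[A' → . A]}), then GOTO on every symbol after a dot until no new states appear). It has 15 states:
  I0: { [A → . S e e], [A' → . A], [S → . (], [S → . Y A e], [Y → . ; e e], [Y → . e ; (] }  — shift
  I1: { [S → ( .] }  — reduce
  I2: { [Y → ; . e e] }  — shift
  I3: { [A' → A .] }  — accept
  I4: { [A → S . e e] }  — shift
  I5: { [A → . S e e], [S → . (], [S → . Y A e], [S → Y . A e], [Y → . ; e e], [Y → . e ; (] }  — shift
  I6: { [Y → e . ; (] }  — shift
  I7: { [Y → e ; . (] }  — shift
  I8: { [Y → e ; ( .] }  — reduce
  I9: { [S → Y A . e] }  — shift
  I10: { [S → Y A e .] }  — reduce
  I11: { [A → S e . e] }  — shift
  I12: { [A → S e e .] }  — reduce
  I13: { [Y → ; e . e] }  — shift
  I14: { [Y → ; e e .] }  — reduce

Every state is either a pure shift/goto state or contains exactly one complete item and nothing to shift — no conflicts. The grammar is LR(0).

Answer: Yes, the grammar is LR(0)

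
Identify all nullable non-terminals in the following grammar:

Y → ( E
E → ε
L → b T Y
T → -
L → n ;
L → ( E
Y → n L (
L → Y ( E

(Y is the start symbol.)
ε-productions: E → ε
So E is immediately nullable.
No further non-terminal can be added: every production for the remaining non-terminals contains a terminal or a non-nullable non-terminal.
Nullable = { 'E' }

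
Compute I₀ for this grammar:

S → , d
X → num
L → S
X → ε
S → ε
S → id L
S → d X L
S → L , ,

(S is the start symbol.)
{ [L → . S], [S → . , d], [S → . L , ,], [S → . d X L], [S → . id L], [S → .], [S' → . S] }

First, augment the grammar with S' → S
I₀ = CLOSURE({ [S' → . S] }):
  [S' → . S] has the dot before S: add [S → . , d], [S → .], [S → . id L], [S → . d X L], [S → . L , ,]
  [S → . L , ,] has the dot before L: add [L → . S]
No further items can be added.

I₀ = { [L → . S], [S → . , d], [S → . L , ,], [S → . d X L], [S → . id L], [S → .], [S' → . S] }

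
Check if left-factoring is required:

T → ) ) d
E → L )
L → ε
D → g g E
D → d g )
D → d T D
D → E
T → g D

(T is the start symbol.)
Left-factoring is needed when two productions for the same non-terminal
share a common prefix on the right-hand side.

Productions for T:
  T → ) ) d
  T → g D
Productions for D:
  D → g g E
  D → d g )
  D → d T D
  D → E

Found common prefix 'd' in productions for D

Answer: Yes, D has productions with common prefix 'd'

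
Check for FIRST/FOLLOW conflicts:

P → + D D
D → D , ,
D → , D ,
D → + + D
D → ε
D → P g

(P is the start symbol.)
Yes. D → D ',' ',' with FOLLOW(D) on { '+', ',' }; D → ',' D ',' with FOLLOW(D) on { ',' }; D → '+' '+' D with FOLLOW(D) on { '+' }; D → P g with FOLLOW(D) on { '+' }

Nullable non-terminals: D.
FIRST sets used below: FIRST(D) = { '+', ',', ε }, FIRST(P) = { '+' }

D: nullable alternative(s) D → ε; FOLLOW(D) = { $, '+', ',', 'g' }
  D → D , ,: FIRST \ {ε} = { '+', ',' } — overlaps FOLLOW(D) on { '+', ',' }: CONFLICT
  D → , D ,: FIRST \ {ε} = { ',' } — overlaps FOLLOW(D) on { ',' }: CONFLICT
  D → + + D: FIRST \ {ε} = { '+' } — overlaps FOLLOW(D) on { '+' }: CONFLICT
  D → ε: FIRST \ {ε} = { } — this is the only nullable alternative, skip
  D → P g: FIRST \ {ε} = { '+' } — overlaps FOLLOW(D) on { '+' }: CONFLICT

P has no nullable alternative, so no FIRST/FOLLOW check is needed there.

So the grammar has 4 FIRST/FOLLOW conflicts (marked CONFLICT above).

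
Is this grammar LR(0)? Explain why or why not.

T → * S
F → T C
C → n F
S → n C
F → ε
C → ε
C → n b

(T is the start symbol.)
No. Shift-reduce conflict between [C → .] and [C → . n F]

A grammar is LR(0) if no state in the canonical LR(0) collection has:
  - both a shift item (dot before a terminal) and a complete item (shift-reduce conflict), or
  - two or more complete items (reduce-reduce conflict; the accept item [T' → T .] counts as a complete item here).

Augment with T' → T and build the canonical LR(0) collection (I0 = CLOSURE({[T' → . T]}), then GOTO on every symbol after a dot until no new states appear). It has 11 states:
  I0: { [T → . * S], [T' → . T] }  — shift
  I1: { [S → . n C], [T → * . S] }  — shift
  I2: { [T' → T .] }  — accept
  I3: { [T → * S .] }  — reduce
  I4: { [C → . n F], [C → . n b], [C → .], [S → n . C] }  — shift, reduce
  I5: { [S → n C .] }  — reduce
  I6: { [C → n . F], [C → n . b], [F → . T C], [F → .], [T → . * S] }  — shift, reduce
  I7: { [C → n F .] }  — reduce
  I8: { [C → . n F], [C → . n b], [C → .], [F → T . C] }  — shift, reduce
  I9: { [C → n b .] }  — reduce
  I10: { [F → T C .] }  — reduce

Conflict in state I4:
  Shift-reduce conflict between [C → .] and [C → . n F]
So the grammar is NOT LR(0).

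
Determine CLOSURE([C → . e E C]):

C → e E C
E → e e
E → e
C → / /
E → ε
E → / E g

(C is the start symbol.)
To compute CLOSURE, for each item [A → α.Bβ] where B is a non-terminal, add [B → .γ] for all productions B → γ; repeat for the newly added items until nothing changes.

Start with: [C → . e E C]
The dot precedes the terminal e, so nothing is added.

CLOSURE = { [C → . e E C] }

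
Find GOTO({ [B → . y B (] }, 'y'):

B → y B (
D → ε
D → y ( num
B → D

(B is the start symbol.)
GOTO(I, 'y') = CLOSURE({ [A → αX.β] : [A → α.Xβ] ∈ I, X = 'y' })

Items with dot before 'y', with the dot advanced:
  [B → . y B (] → [B → y . B (]
Closure of the advanced items:
  [B → y . B (] has the dot before B: add [B → . y B (], [B → . D]
  [B → . D] has the dot before D: add [D → .], [D → . y ( num]

GOTO = { [B → . D], [B → . y B (], [B → y . B (], [D → . y ( num], [D → .] }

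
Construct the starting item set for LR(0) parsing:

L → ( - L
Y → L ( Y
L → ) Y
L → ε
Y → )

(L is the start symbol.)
{ [L → . ( - L], [L → . ) Y], [L → .], [L' → . L] }

First, augment the grammar with L' → L
I₀ = CLOSURE({ [L' → . L] }):
  [L' → . L] has the dot before L: add [L → . ( - L], [L → . ) Y], [L → .]
No further items can be added.

I₀ = { [L → . ( - L], [L → . ) Y], [L → .], [L' → . L] }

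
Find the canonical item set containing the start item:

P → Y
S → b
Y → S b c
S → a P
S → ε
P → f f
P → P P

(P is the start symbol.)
{ [P → . P P], [P → . Y], [P → . f f], [P' → . P], [S → . a P], [S → . b], [S → .], [Y → . S b c] }

First, augment the grammar with P' → P
I₀ = CLOSURE({ [P' → . P] }):
  [P' → . P] has the dot before P: add [P → . Y], [P → . f f], [P → . P P]
  [P → . Y] has the dot before Y: add [Y → . S b c]
  [Y → . S b c] has the dot before S: add [S → . b], [S → . a P], [S → .]
No further items can be added.

I₀ = { [P → . P P], [P → . Y], [P → . f f], [P' → . P], [S → . a P], [S → . b], [S → .], [Y → . S b c] }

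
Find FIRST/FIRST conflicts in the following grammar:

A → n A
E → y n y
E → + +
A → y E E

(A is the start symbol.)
A FIRST/FIRST conflict occurs when two productions N → α and N → β for the same non-terminal have FIRST(α) ∩ FIRST(β) ≠ ∅ (with ε ∈ FIRST of a nullable right-hand side, so two nullable alternatives also conflict).

Productions for A:
  A → n A: FIRST = { 'n' }
  A → y E E: FIRST = { 'y' }
Productions for E:
  E → y n y: FIRST = { 'y' }
  E → + +: FIRST = { '+' }

All alternatives of each non-terminal have pairwise disjoint FIRST sets.

Answer: No FIRST/FIRST conflicts.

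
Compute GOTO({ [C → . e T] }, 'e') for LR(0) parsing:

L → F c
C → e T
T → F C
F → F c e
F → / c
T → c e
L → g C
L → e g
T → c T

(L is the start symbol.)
GOTO(I, 'e') = CLOSURE({ [A → αX.β] : [A → α.Xβ] ∈ I, X = 'e' })

Items with dot before 'e', with the dot advanced:
  [C → . e T] → [C → e . T]
Closure of the advanced items:
  [C → e . T] has the dot before T: add [T → . F C], [T → . c e], [T → . c T]
  [T → . F C] has the dot before F: add [F → . F c e], [F → . / c]

GOTO = { [C → e . T], [F → . / c], [F → . F c e], [T → . F C], [T → . c T], [T → . c e] }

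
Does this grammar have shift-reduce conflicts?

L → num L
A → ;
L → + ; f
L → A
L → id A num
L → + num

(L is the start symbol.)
A shift-reduce conflict occurs when an LR(0) state has both:
  - a complete (reduce) item [A → α .] (dot at the end), and
  - a shift item [B → β . c γ] (dot before a terminal).

Augment with L' → L and build the canonical LR(0) collection (I0 = CLOSURE({[L' → . L]}), then GOTO on every symbol after a dot until no new states appear). It has 13 states:
  I0: { [A → . ;], [L → . + ; f], [L → . + num], [L → . A], [L → . id A num], [L → . num L], [L' → . L] }  — shift
  I1: { [L → + . ; f], [L → + . num] }  — shift
  I2: { [A → ; .] }  — reduce
  I3: { [L → A .] }  — reduce
  I4: { [L' → L .] }  — accept
  I5: { [A → . ;], [L → id . A num] }  — shift
  I6: { [A → . ;], [L → . + ; f], [L → . + num], [L → . A], [L → . id A num], [L → . num L], [L → num . L] }  — shift
  I7: { [L → num L .] }  — reduce
  I8: { [L → id A . num] }  — shift
  I9: { [L → id A num .] }  — reduce
  I10: { [L → + ; . f] }  — shift
  I11: { [L → + num .] }  — reduce
  I12: { [L → + ; f .] }  — reduce

No state contains both a complete item and a shift item.

Answer: No shift-reduce conflicts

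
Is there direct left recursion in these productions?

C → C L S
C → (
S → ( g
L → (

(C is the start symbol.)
Yes, C is left-recursive

Direct left recursion occurs when N → N α for some non-terminal N (the right-hand side begins with the left-hand side itself).

C → C L S: LEFT RECURSIVE (starts with C)
C → (: starts with '('
S → ( g: starts with '('
L → (: starts with '('

The grammar has direct left recursion on: C.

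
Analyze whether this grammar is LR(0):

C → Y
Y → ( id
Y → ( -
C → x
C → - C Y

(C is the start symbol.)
Yes, the grammar is LR(0)

Augment with C' → C and build the canonical LR(0) collection (I0 = CLOSURE({[C' → . C]}), then GOTO on every symbol after a dot until no new states appear). It has 10 states:
  I0: { [C → . - C Y], [C → . Y], [C → . x], [C' → . C], [Y → . ( -], [Y → . ( id] }  — shift
  I1: { [Y → ( . -], [Y → ( . id] }  — shift
  I2: { [C → - . C Y], [C → . - C Y], [C → . Y], [C → . x], [Y → . ( -], [Y → . ( id] }  — shift
  I3: { [C' → C .] }  — accept
  I4: { [C → Y .] }  — reduce
  I5: { [C → x .] }  — reduce
  I6: { [C → - C . Y], [Y → . ( -], [Y → . ( id] }  — shift
  I7: { [C → - C Y .] }  — reduce
  I8: { [Y → ( - .] }  — reduce
  I9: { [Y → ( id .] }  — reduce

Every state is either a pure shift/goto state or contains exactly one complete item and nothing to shift — no conflicts. The grammar is LR(0).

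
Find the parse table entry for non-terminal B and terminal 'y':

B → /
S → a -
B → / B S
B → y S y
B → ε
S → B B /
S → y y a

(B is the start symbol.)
B → y S y, B → ε

To find M[B, 'y'], we find productions for B where 'y' is in the predict set (PREDICT(N → α) = (FIRST(α) \ {ε}) ∪ (FOLLOW(N) if α ⇒* ε)).

Relevant sets:
  FOLLOW(B) = { $, '/', 'a', 'y' }

B → /: PREDICT = { '/' }
B → / B S: PREDICT = { '/' }
B → y S y: PREDICT = { 'y' }
  'y' is in predict set, so this production goes in M[B, 'y']
B → ε: PREDICT = { $, '/', 'a', 'y' }
  'y' is in predict set, so this production goes in M[B, 'y']

M[B, 'y'] = B → y S y, B → ε  (a multiply-defined cell — the grammar is not LL(1))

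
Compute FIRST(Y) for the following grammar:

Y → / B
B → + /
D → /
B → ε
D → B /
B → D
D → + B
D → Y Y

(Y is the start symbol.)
{ '/' }

From Y → / B:
  - '/' is a terminal: add '/' and stop

Collecting: FIRST(Y) = { '/' }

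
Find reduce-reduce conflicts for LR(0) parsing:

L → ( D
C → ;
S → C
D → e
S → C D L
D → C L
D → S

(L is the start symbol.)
No reduce-reduce conflicts

Augment with L' → L and build the canonical LR(0) collection (I0 = CLOSURE({[L' → . L]}), then GOTO on every symbol after a dot until no new states appear). It has 11 states:
  I0: { [L → . ( D], [L' → . L] }  — shift
  I1: { [C → . ;], [D → . C L], [D → . S], [D → . e], [L → ( . D], [S → . C D L], [S → . C] }  — shift
  I2: { [L' → L .] }  — accept
  I3: { [C → ; .] }  — reduce
  I4: { [C → . ;], [D → . C L], [D → . S], [D → . e], [D → C . L], [L → . ( D], [S → . C D L], [S → . C], [S → C . D L], [S → C .] }  — shift, reduce
  I5: { [L → ( D .] }  — reduce
  I6: { [D → S .] }  — reduce
  I7: { [D → e .] }  — reduce
  I8: { [L → . ( D], [S → C D . L] }  — shift
  I9: { [D → C L .] }  — reduce
  I10: { [S → C D L .] }  — reduce

No state contains more than one complete item.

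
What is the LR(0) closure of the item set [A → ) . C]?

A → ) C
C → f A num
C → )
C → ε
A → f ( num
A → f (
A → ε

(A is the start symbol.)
Start with: [A → ) . C]
  [A → ) . C] has the dot before C: add [C → . f A num], [C → . )], [C → .]
No further items can be added.

CLOSURE = { [A → ) . C], [C → . )], [C → . f A num], [C → .] }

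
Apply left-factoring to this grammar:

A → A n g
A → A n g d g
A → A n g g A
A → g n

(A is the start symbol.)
Left-factoring transforms A → αβ₁ | αβ₂ into A → αA' and A' → β₁ | β₂
(α is the longest common prefix among the alternatives). Repeat until
no nonterminal has two alternatives with a common prefix.

Round 1: A has alternatives sharing prefix 'A n g'. Introduce A': A → A n g A'
  Add: A' → ε
  Add: A' → d g
  Add: A' → g A

No remaining common prefixes — done.

Resulting grammar:
A → A n g A'
A' → ε
A' → d g
A' → g A
A → g n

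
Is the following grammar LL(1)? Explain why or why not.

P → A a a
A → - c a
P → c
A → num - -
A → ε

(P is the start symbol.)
Relevant sets:
  FIRST(A) = { '-', 'num', ε }
  FOLLOW(A) = { 'a' }

For P:
  PREDICT(P → A a a) = { '-', 'a', 'num' }
  PREDICT(P → c) = { 'c' }
For A:
  PREDICT(A → '-' c a) = { '-' }
  PREDICT(A → num '-' '-') = { 'num' }
  PREDICT(A → ε) = { 'a' }

All predict sets are disjoint. The grammar IS LL(1).

Answer: Yes, the grammar is LL(1).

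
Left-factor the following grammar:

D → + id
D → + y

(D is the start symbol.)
Left-factoring transforms A → αβ₁ | αβ₂ into A → αA' and A' → β₁ | β₂
(α is the longest common prefix among the alternatives). Repeat until
no nonterminal has two alternatives with a common prefix.

Round 1: D has alternatives sharing prefix '+'. Introduce D': D → + D'
  Add: D' → id
  Add: D' → y

No remaining common prefixes — done.

Resulting grammar:
D → + D'
D' → id
D' → y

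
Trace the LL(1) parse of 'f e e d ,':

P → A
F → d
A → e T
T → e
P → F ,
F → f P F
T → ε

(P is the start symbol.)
LL(1) parsing maintains a stack (initially the start symbol over $) and the input. At each step: if the stack top is a terminal, match it against the current input token; if it is a non-terminal N, replace it with the RHS of M[N, lookahead] (the unique production whose predict set contains the lookahead).

Stack is shown with the top on the left.

Stack      Input        Action
------------------------------
P $        f e e d , $  output P → F ,
F , $      f e e d , $  output F → f P F
f P F , $  f e e d , $  match 'f'
P F , $    e e d , $    output P → A
A F , $    e e d , $    output A → e T
e T F , $  e e d , $    match 'e'
T F , $    e d , $      output T → e
e F , $    e d , $      match 'e'
F , $      d , $        output F → d
d , $      d , $        match 'd'
, $        , $          match ','
$          $            accept

The string is accepted.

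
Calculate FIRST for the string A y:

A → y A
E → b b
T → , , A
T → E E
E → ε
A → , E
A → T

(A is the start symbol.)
{ ',', 'b', 'y' }

FIRST sets of the non-terminals involved (from the grammar, by fixed-point iteration):
  FIRST(A) = { ',', 'b', 'y', ε }

To compute FIRST(A y), process the symbols left to right:
Symbol A is a non-terminal. Add FIRST(A) \ {ε} = { ',', 'b', 'y' }
A is nullable (ε ∈ FIRST(A)), continue to the next symbol.
Symbol y is a terminal. Add 'y' and stop.
FIRST(A y) = { ',', 'b', 'y' }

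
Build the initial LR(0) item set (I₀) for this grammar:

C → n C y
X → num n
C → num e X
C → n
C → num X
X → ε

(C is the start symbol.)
{ [C → . n C y], [C → . n], [C → . num X], [C → . num e X], [C' → . C] }

First, augment the grammar with C' → C
I₀ = CLOSURE({ [C' → . C] }):
  [C' → . C] has the dot before C: add [C → . n C y], [C → . num e X], [C → . n], [C → . num X]
No further items can be added.

I₀ = { [C → . n C y], [C → . n], [C → . num X], [C → . num e X], [C' → . C] }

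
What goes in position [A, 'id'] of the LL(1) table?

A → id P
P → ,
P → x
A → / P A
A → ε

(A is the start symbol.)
To find M[A, 'id'], we find productions for A where 'id' is in the predict set (PREDICT(N → α) = (FIRST(α) \ {ε}) ∪ (FOLLOW(N) if α ⇒* ε)).

Relevant sets:
  FOLLOW(A) = { $ }

A → id P: PREDICT = { 'id' }
  'id' is in predict set, so this production goes in M[A, 'id']
A → / P A: PREDICT = { '/' }
A → ε: PREDICT = { $ }

M[A, 'id'] = A → id P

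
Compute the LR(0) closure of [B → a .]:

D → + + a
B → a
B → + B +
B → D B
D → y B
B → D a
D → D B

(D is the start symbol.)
Start with: [B → a .]
The dot is at the end, so nothing is added.

CLOSURE = { [B → a .] }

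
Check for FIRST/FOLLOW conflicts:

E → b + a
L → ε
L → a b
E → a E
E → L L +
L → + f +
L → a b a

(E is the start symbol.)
Yes. L → a b with FOLLOW(L) on { 'a' }; L → '+' f '+' with FOLLOW(L) on { '+' }; L → a b a with FOLLOW(L) on { 'a' }

A FIRST/FOLLOW conflict occurs when a non-terminal N has a nullable alternative N → β (β ⇒* ε) and another alternative N → α with FIRST(α) ∩ FOLLOW(N) ≠ ∅: on such a lookahead the parser cannot decide between expanding α and letting N vanish via β.

Nullable non-terminals: L.

L: nullable alternative(s) L → ε; FOLLOW(L) = { '+', 'a' }
  L → ε: FIRST \ {ε} = { } — this is the only nullable alternative, skip
  L → a b: FIRST \ {ε} = { 'a' } — overlaps FOLLOW(L) on { 'a' }: CONFLICT
  L → + f +: FIRST \ {ε} = { '+' } — overlaps FOLLOW(L) on { '+' }: CONFLICT
  L → a b a: FIRST \ {ε} = { 'a' } — overlaps FOLLOW(L) on { 'a' }: CONFLICT

E has no nullable alternative, so no FIRST/FOLLOW check is needed there.

So the grammar has 3 FIRST/FOLLOW conflicts (marked CONFLICT above).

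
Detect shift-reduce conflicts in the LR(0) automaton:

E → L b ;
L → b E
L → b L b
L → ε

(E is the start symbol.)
A shift-reduce conflict occurs when an LR(0) state has both:
  - a complete (reduce) item [A → α .] (dot at the end), and
  - a shift item [B → β . c γ] (dot before a terminal).

Augment with E' → E and build the canonical LR(0) collection (I0 = CLOSURE({[E' → . E]}), then GOTO on every symbol after a dot until no new states appear). It has 9 states:
  I0: { [E → . L b ;], [E' → . E], [L → . b E], [L → . b L b], [L → .] }  — shift, reduce
  I1: { [E' → E .] }  — accept
  I2: { [E → L . b ;] }  — shift
  I3: { [E → . L b ;], [L → . b E], [L → . b L b], [L → .], [L → b . E], [L → b . L b] }  — shift, reduce
  I4: { [L → b E .] }  — reduce
  I5: { [E → L . b ;], [L → b L . b] }  — shift
  I6: { [E → L b . ;], [L → b L b .] }  — shift, reduce
  I7: { [E → L b ; .] }  — reduce
  I8: { [E → L b . ;] }  — shift

I0 contains reduce item [L → .] and shift items [L → . b E], [L → . b L b] — shift-reduce conflict.
I3 contains reduce item [L → .] and shift items [L → . b E], [L → . b L b] — shift-reduce conflict.
I6 contains reduce item [L → b L b .] and shift item [E → L b . ;] — shift-reduce conflict.

Answer: Yes — I0: [L → .] vs [L → . b E]; I3: [L → .] vs [L → . b E]; I6: [L → b L b .] vs [E → L b . ;]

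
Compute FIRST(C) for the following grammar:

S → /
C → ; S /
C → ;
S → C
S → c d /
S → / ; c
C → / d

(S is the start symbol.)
{ '/', ';' }

To compute FIRST(C), examine every production with C on the left-hand side, reading each right-hand side left to right until a non-nullable symbol is reached.

From C → ; S /:
  - ';' is a terminal: add ';' and stop
From C → ;:
  - ';' is a terminal: add ';' and stop
From C → / d:
  - '/' is a terminal: add '/' and stop

Collecting: FIRST(C) = { '/', ';' }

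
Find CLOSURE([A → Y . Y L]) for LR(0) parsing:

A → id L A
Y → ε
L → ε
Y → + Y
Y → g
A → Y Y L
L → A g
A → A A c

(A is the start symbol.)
To compute CLOSURE, for each item [A → α.Bβ] where B is a non-terminal, add [B → .γ] for all productions B → γ; repeat for the newly added items until nothing changes.

Start with: [A → Y . Y L]
  [A → Y . Y L] has the dot before Y: add [Y → .], [Y → . + Y], [Y → . g]
No further items can be added.

CLOSURE = { [A → Y . Y L], [Y → . + Y], [Y → . g], [Y → .] }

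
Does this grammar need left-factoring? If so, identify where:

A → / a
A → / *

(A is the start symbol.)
Yes, A has productions with common prefix '/'

Left-factoring is needed when two productions for the same non-terminal
share a common prefix on the right-hand side.

Productions for A:
  A → / a
  A → / *

Found common prefix '/' in productions for A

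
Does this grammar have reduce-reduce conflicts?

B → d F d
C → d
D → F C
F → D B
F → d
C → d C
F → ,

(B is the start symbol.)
Yes — I8: [B → d F d .] vs [C → d .]

A reduce-reduce conflict occurs when an LR(0) state has two complete items [A → α .] and [B → β .] — both call for a reduction, and with no lookahead the parser cannot choose between them.

Augment with B' → B and build the canonical LR(0) collection (I0 = CLOSURE({[B' → . B]}), then GOTO on every symbol after a dot until no new states appear). It has 12 states:
  I0: { [B → . d F d], [B' → . B] }  — shift
  I1: { [B' → B .] }  — accept
  I2: { [B → d . F d], [D → . F C], [F → . ,], [F → . D B], [F → . d] }  — shift
  I3: { [F → , .] }  — reduce
  I4: { [B → . d F d], [F → D . B] }  — shift
  I5: { [B → d F . d], [C → . d C], [C → . d], [D → F . C] }  — shift
  I6: { [F → d .] }  — reduce
  I7: { [D → F C .] }  — reduce
  I8: { [B → d F d .], [C → . d C], [C → . d], [C → d . C], [C → d .] }  — shift, 2 reduces
  I9: { [C → d C .] }  — reduce
  I10: { [C → . d C], [C → . d], [C → d . C], [C → d .] }  — shift, reduce
  I11: { [F → D B .] }  — reduce

I8 contains complete items [B → d F d .], [C → d .] — reduce-reduce conflict.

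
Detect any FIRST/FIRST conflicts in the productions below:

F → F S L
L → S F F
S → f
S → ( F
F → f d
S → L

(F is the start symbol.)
Yes. F → F S L / F → f d on { 'f' }; S → f / S → L on { 'f' }; S → '(' F / S → L on { '(' }

A FIRST/FIRST conflict occurs when two productions N → α and N → β for the same non-terminal have FIRST(α) ∩ FIRST(β) ≠ ∅ (with ε ∈ FIRST of a nullable right-hand side, so two nullable alternatives also conflict).

FIRST sets of the non-terminals at (or reachable through a nullable prefix from) the front of some alternative:
  FIRST(F) = { 'f' }
  FIRST(L) = { '(', 'f' }

Productions for F:
  F → F S L: FIRST = { 'f' }
  F → f d: FIRST = { 'f' }
Productions for S:
  S → f: FIRST = { 'f' }
  S → ( F: FIRST = { '(' }
  S → L: FIRST = { '(', 'f' }
L has only one production, so no FIRST/FIRST conflict is possible there.

Conflict for F: F → F S L and F → f d
  Overlap: { 'f' }
Conflict for S: S → f and S → L
  Overlap: { 'f' }
Conflict for S: S → ( F and S → L
  Overlap: { '(' }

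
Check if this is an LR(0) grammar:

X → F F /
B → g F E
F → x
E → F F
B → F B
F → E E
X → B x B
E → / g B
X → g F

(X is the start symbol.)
No. Shift-reduce conflict between [X → g F .] and [E → . / g B]

Augment with X' → X and build the canonical LR(0) collection (I0 = CLOSURE({[X' → . X]}), then GOTO on every symbol after a dot until no new states appear). It has 24 states:
  I0: { [B → . F B], [B → . g F E], [E → . / g B], [E → . F F], [F → . E E], [F → . x], [X → . B x B], [X → . F F /], [X → . g F], [X' → . X] }  — shift
  I1: { [E → / . g B] }  — shift
  I2: { [X → B . x B] }  — shift
  I3: { [E → . / g B], [E → . F F], [F → . E E], [F → . x], [F → E . E] }  — shift
  I4: { [B → . F B], [B → . g F E], [B → F . B], [E → . / g B], [E → . F F], [E → F . F], [F → . E E], [F → . x], [X → F . F /] }  — shift
  I5: { [X' → X .] }  — accept
  I6: { [B → g . F E], [E → . / g B], [E → . F F], [F → . E E], [F → . x], [X → g . F] }  — shift
  I7: { [F → x .] }  — reduce
  I8: { [B → g F . E], [E → . / g B], [E → . F F], [E → F . F], [F → . E E], [F → . x], [X → g F .] }  — shift, reduce
  I9: { [B → g F E .], [E → . / g B], [E → . F F], [F → . E E], [F → . x], [F → E . E] }  — shift, reduce
  I10: { [E → . / g B], [E → . F F], [E → F . F], [E → F F .], [F → . E E], [F → . x] }  — shift, reduce
  I11: { [E → . / g B], [E → . F F], [F → . E E], [F → . x], [F → E . E], [F → E E .] }  — shift, reduce
  I12: { [E → . / g B], [E → . F F], [E → F . F], [F → . E E], [F → . x] }  — shift
  I13: { [B → F B .] }  — reduce
  I14: { [B → . F B], [B → . g F E], [B → F . B], [E → . / g B], [E → . F F], [E → F . F], [E → F F .], [F → . E E], [F → . x], [X → F F . /] }  — shift, reduce
  I15: { [B → g . F E], [E → . / g B], [E → . F F], [F → . E E], [F → . x] }  — shift
  I16: { [B → g F . E], [E → . / g B], [E → . F F], [E → F . F], [F → . E E], [F → . x] }  — shift
  I17: { [E → / . g B], [X → F F / .] }  — shift, reduce
  I18: { [B → . F B], [B → . g F E], [B → F . B], [E → . / g B], [E → . F F], [E → F . F], [E → F F .], [F → . E E], [F → . x] }  — shift, reduce
  I19: { [B → . F B], [B → . g F E], [E → . / g B], [E → . F F], [E → / g . B], [F → . E E], [F → . x] }  — shift
  I20: { [E → / g B .] }  — reduce
  I21: { [B → . F B], [B → . g F E], [B → F . B], [E → . / g B], [E → . F F], [E → F . F], [F → . E E], [F → . x] }  — shift
  I22: { [B → . F B], [B → . g F E], [E → . / g B], [E → . F F], [F → . E E], [F → . x], [X → B x . B] }  — shift
  I23: { [X → B x B .] }  — reduce

Conflict in state I8:
  Shift-reduce conflict between [X → g F .] and [E → . / g B]
So the grammar is NOT LR(0).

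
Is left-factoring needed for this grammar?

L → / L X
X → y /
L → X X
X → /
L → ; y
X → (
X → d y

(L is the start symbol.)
No, left-factoring is not needed

Left-factoring is needed when two productions for the same non-terminal
share a common prefix on the right-hand side.

Productions for L:
  L → / L X
  L → X X
  L → ; y
Productions for X:
  X → y /
  X → /
  X → (
  X → d y

No common prefixes found.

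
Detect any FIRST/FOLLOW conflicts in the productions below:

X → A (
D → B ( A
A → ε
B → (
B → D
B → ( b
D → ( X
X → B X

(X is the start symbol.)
No FIRST/FOLLOW conflicts.

Nullable non-terminals: A.
A has a nullable alternative but only one production, so nothing to check.

B, D, X have no nullable alternative, so no FIRST/FOLLOW check is needed there.

No FIRST/FOLLOW conflicts found.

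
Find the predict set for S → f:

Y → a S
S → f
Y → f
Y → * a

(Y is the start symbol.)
{ 'f' }

PREDICT(S → f) = (FIRST(RHS) \ {ε}) ∪ (FOLLOW(S) if ε ∈ FIRST(RHS), i.e. RHS ⇒* ε)
FIRST(f) = { 'f' }
ε ∉ FIRST(f), so FOLLOW(S) is not added.
PREDICT(S → f) = { 'f' }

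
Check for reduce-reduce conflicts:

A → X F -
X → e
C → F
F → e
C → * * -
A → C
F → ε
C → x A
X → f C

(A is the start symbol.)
Yes — I6: [F → e .] vs [X → e .]

A reduce-reduce conflict occurs when an LR(0) state has two complete items [A → α .] and [B → β .] — both call for a reduction, and with no lookahead the parser cannot choose between them.

Augment with A' → A and build the canonical LR(0) collection (I0 = CLOSURE({[A' → . A]}), then GOTO on every symbol after a dot until no new states appear). It has 16 states:
  I0: { [A → . C], [A → . X F -], [A' → . A], [C → . * * -], [C → . F], [C → . x A], [F → . e], [F → .], [X → . e], [X → . f C] }  — shift, reduce
  I1: { [C → * . * -] }  — shift
  I2: { [A' → A .] }  — accept
  I3: { [A → C .] }  — reduce
  I4: { [C → F .] }  — reduce
  I5: { [A → X . F -], [F → . e], [F → .] }  — shift, reduce
  I6: { [F → e .], [X → e .] }  — 2 reduces
  I7: { [C → . * * -], [C → . F], [C → . x A], [F → . e], [F → .], [X → f . C] }  — shift, reduce
  I8: { [A → . C], [A → . X F -], [C → . * * -], [C → . F], [C → . x A], [C → x . A], [F → . e], [F → .], [X → . e], [X → . f C] }  — shift, reduce
  I9: { [C → x A .] }  — reduce
  I10: { [X → f C .] }  — reduce
  I11: { [F → e .] }  — reduce
  I12: { [A → X F . -] }  — shift
  I13: { [A → X F - .] }  — reduce
  I14: { [C → * * . -] }  — shift
  I15: { [C → * * - .] }  — reduce

I6 contains complete items [F → e .], [X → e .] — reduce-reduce conflict.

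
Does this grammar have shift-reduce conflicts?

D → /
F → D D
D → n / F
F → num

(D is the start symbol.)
No shift-reduce conflicts

Augment with D' → D and build the canonical LR(0) collection (I0 = CLOSURE({[D' → . D]}), then GOTO on every symbol after a dot until no new states appear). It has 9 states:
  I0: { [D → . /], [D → . n / F], [D' → . D] }  — shift
  I1: { [D → / .] }  — reduce
  I2: { [D' → D .] }  — accept
  I3: { [D → n . / F] }  — shift
  I4: { [D → . /], [D → . n / F], [D → n / . F], [F → . D D], [F → . num] }  — shift
  I5: { [D → . /], [D → . n / F], [F → D . D] }  — shift
  I6: { [D → n / F .] }  — reduce
  I7: { [F → num .] }  — reduce
  I8: { [F → D D .] }  — reduce

No state contains both a complete item and a shift item.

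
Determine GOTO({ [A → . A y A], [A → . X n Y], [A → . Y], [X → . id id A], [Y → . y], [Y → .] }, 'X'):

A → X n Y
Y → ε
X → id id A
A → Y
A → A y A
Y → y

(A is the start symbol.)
{ [A → X . n Y] }

GOTO(I, 'X') = CLOSURE({ [A → αX.β] : [A → α.Xβ] ∈ I, X = 'X' })

Items with dot before 'X', with the dot advanced:
  [A → . X n Y] → [A → X . n Y]
Closure adds nothing (no advanced item has the dot before a non-terminal).

GOTO = { [A → X . n Y] }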